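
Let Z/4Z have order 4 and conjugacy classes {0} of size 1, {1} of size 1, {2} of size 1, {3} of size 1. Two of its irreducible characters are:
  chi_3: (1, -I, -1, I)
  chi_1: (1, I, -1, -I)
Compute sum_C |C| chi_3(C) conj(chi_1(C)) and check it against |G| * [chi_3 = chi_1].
Sum = 0; so <chi_3, chi_1> = 0 (distinct irreducibles are orthogonal).

Solution. Compute term by term over conjugacy classes (|C| * chi_3(C) * conj(chi_1(C))):
  1*(1)*conj(1) + 1*(-I)*conj(I) + 1*(-1)*conj(-1) + 1*(I)*conj(-I)
  = (1) + (-1) + (1) + (-1)
  = 0.
(Exp terms are combined using exp(i*s)*conj(exp(i*t)) = exp(i*(s-t)), and sums of them are collapsed using the identity that for every m > 1 the m distinct m-th roots of unity sum to 0, e.g. 1 + exp(2*I*pi/3) + exp(-2*I*pi/3) = 0.)
Dividing by |G| = 4 gives 0/4 = 0, matching the row-orthogonality relation <chi_3, chi_1> = [chi_3 = chi_1].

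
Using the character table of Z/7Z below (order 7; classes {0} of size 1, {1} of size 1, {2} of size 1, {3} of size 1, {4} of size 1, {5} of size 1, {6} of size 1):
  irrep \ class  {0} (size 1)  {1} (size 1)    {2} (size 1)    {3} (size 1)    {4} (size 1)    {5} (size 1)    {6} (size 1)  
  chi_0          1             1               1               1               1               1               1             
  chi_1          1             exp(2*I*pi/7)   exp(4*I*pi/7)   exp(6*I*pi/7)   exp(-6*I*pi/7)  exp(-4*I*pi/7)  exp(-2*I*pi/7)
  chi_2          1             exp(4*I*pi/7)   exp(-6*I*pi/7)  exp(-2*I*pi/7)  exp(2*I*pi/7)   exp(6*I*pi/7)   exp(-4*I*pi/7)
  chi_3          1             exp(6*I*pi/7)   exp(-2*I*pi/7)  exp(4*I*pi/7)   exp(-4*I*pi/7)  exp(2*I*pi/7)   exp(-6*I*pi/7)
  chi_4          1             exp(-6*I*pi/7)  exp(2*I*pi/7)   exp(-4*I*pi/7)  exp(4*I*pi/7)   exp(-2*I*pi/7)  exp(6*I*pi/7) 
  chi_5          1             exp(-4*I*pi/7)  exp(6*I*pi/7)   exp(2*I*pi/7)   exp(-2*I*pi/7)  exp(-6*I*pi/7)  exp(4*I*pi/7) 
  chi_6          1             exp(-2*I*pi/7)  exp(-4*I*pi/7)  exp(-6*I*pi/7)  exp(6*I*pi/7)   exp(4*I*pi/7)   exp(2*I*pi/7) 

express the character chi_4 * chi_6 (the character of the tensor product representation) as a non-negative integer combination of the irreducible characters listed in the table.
chi_4 tensor chi_6 = chi_3 (all other irreducibles have multiplicity 0).

Proof sketch: The character of a tensor product is the pointwise product (chi_4 * chi_6)(C) = chi_4(C) * chi_6(C):
  {0}: (1)*(1), {1}: (exp(-6*I*pi/7))*(exp(-2*I*pi/7)), {2}: (exp(2*I*pi/7))*(exp(-4*I*pi/7)), {3}: (exp(-4*I*pi/7))*(exp(-6*I*pi/7)), {4}: (exp(4*I*pi/7))*(exp(6*I*pi/7)), {5}: (exp(-2*I*pi/7))*(exp(4*I*pi/7)), {6}: (exp(6*I*pi/7))*(exp(2*I*pi/7))
so (chi_4 * chi_6) takes values
  {0} -> 1, {1} -> exp(6*I*pi/7), {2} -> exp(-2*I*pi/7), {3} -> exp(4*I*pi/7), {4} -> exp(-4*I*pi/7), {5} -> exp(2*I*pi/7), {6} -> exp(-6*I*pi/7).
Now take the inner product of this character with each irreducible chi from the table, <chi_4*chi_6, chi> = (1/7) sum_C |C| (chi_4*chi_6)(C) conj(chi(C)):
  <chi_4*chi_6, chi_0> = (1/7)[1*(1)*conj(1) + 1*(exp(6*I*pi/7))*conj(1) + 1*(exp(-2*I*pi/7))*conj(1) + 1*(exp(4*I*pi/7))*conj(1) + 1*(exp(-4*I*pi/7))*conj(1) + 1*(exp(2*I*pi/7))*conj(1) + 1*(exp(-6*I*pi/7))*conj(1)]
      = (1/7)[(1) + (exp(6*I*pi/7)) + (exp(-2*I*pi/7)) + (exp(4*I*pi/7)) + (exp(-4*I*pi/7)) + (exp(2*I*pi/7)) + (exp(-6*I*pi/7))] = 0/7 = 0
  <chi_4*chi_6, chi_1> = (1/7)[1*(1)*conj(1) + 1*(exp(6*I*pi/7))*conj(exp(2*I*pi/7)) + 1*(exp(-2*I*pi/7))*conj(exp(4*I*pi/7)) + 1*(exp(4*I*pi/7))*conj(exp(6*I*pi/7)) + 1*(exp(-4*I*pi/7))*conj(exp(-6*I*pi/7)) + 1*(exp(2*I*pi/7))*conj(exp(-4*I*pi/7)) + 1*(exp(-6*I*pi/7))*conj(exp(-2*I*pi/7))]
      = (1/7)[(1) + (exp(4*I*pi/7)) + (exp(-6*I*pi/7)) + (exp(-2*I*pi/7)) + (exp(2*I*pi/7)) + (exp(6*I*pi/7)) + (exp(-4*I*pi/7))] = 0/7 = 0
  <chi_4*chi_6, chi_2> = (1/7)[1*(1)*conj(1) + 1*(exp(6*I*pi/7))*conj(exp(4*I*pi/7)) + 1*(exp(-2*I*pi/7))*conj(exp(-6*I*pi/7)) + 1*(exp(4*I*pi/7))*conj(exp(-2*I*pi/7)) + 1*(exp(-4*I*pi/7))*conj(exp(2*I*pi/7)) + 1*(exp(2*I*pi/7))*conj(exp(6*I*pi/7)) + 1*(exp(-6*I*pi/7))*conj(exp(-4*I*pi/7))]
      = (1/7)[(1) + (exp(2*I*pi/7)) + (exp(4*I*pi/7)) + (exp(6*I*pi/7)) + (exp(-6*I*pi/7)) + (exp(-4*I*pi/7)) + (exp(-2*I*pi/7))] = 0/7 = 0
  <chi_4*chi_6, chi_3> = (1/7)[1*(1)*conj(1) + 1*(exp(6*I*pi/7))*conj(exp(6*I*pi/7)) + 1*(exp(-2*I*pi/7))*conj(exp(-2*I*pi/7)) + 1*(exp(4*I*pi/7))*conj(exp(4*I*pi/7)) + 1*(exp(-4*I*pi/7))*conj(exp(-4*I*pi/7)) + 1*(exp(2*I*pi/7))*conj(exp(2*I*pi/7)) + 1*(exp(-6*I*pi/7))*conj(exp(-6*I*pi/7))]
      = (1/7)[(1) + (1) + (1) + (1) + (1) + (1) + (1)] = 7/7 = 1
  <chi_4*chi_6, chi_4> = (1/7)[1*(1)*conj(1) + 1*(exp(6*I*pi/7))*conj(exp(-6*I*pi/7)) + 1*(exp(-2*I*pi/7))*conj(exp(2*I*pi/7)) + 1*(exp(4*I*pi/7))*conj(exp(-4*I*pi/7)) + 1*(exp(-4*I*pi/7))*conj(exp(4*I*pi/7)) + 1*(exp(2*I*pi/7))*conj(exp(-2*I*pi/7)) + 1*(exp(-6*I*pi/7))*conj(exp(6*I*pi/7))]
      = (1/7)[(1) + (exp(-2*I*pi/7)) + (exp(-4*I*pi/7)) + (exp(-6*I*pi/7)) + (exp(6*I*pi/7)) + (exp(4*I*pi/7)) + (exp(2*I*pi/7))] = 0/7 = 0
  <chi_4*chi_6, chi_5> = (1/7)[1*(1)*conj(1) + 1*(exp(6*I*pi/7))*conj(exp(-4*I*pi/7)) + 1*(exp(-2*I*pi/7))*conj(exp(6*I*pi/7)) + 1*(exp(4*I*pi/7))*conj(exp(2*I*pi/7)) + 1*(exp(-4*I*pi/7))*conj(exp(-2*I*pi/7)) + 1*(exp(2*I*pi/7))*conj(exp(-6*I*pi/7)) + 1*(exp(-6*I*pi/7))*conj(exp(4*I*pi/7))]
      = (1/7)[(1) + (exp(-4*I*pi/7)) + (exp(6*I*pi/7)) + (exp(2*I*pi/7)) + (exp(-2*I*pi/7)) + (exp(-6*I*pi/7)) + (exp(4*I*pi/7))] = 0/7 = 0
  <chi_4*chi_6, chi_6> = (1/7)[1*(1)*conj(1) + 1*(exp(6*I*pi/7))*conj(exp(-2*I*pi/7)) + 1*(exp(-2*I*pi/7))*conj(exp(-4*I*pi/7)) + 1*(exp(4*I*pi/7))*conj(exp(-6*I*pi/7)) + 1*(exp(-4*I*pi/7))*conj(exp(6*I*pi/7)) + 1*(exp(2*I*pi/7))*conj(exp(4*I*pi/7)) + 1*(exp(-6*I*pi/7))*conj(exp(2*I*pi/7))]
      = (1/7)[(1) + (exp(-6*I*pi/7)) + (exp(2*I*pi/7)) + (exp(-4*I*pi/7)) + (exp(4*I*pi/7)) + (exp(-2*I*pi/7)) + (exp(6*I*pi/7))] = 0/7 = 0
(Exp terms are combined using exp(i*s)*conj(exp(i*t)) = exp(i*(s-t)), and sums of them are collapsed using the identity that for every m > 1 the m distinct m-th roots of unity sum to 0, e.g. 1 + exp(2*I*pi/3) + exp(-2*I*pi/3) = 0.)
Hence the multiplicities are chi_3: 1. Dimension check: dim(chi_4)*dim(chi_6) = 1*1 = 1 and sum (mult * dim) = 1*1 = 1.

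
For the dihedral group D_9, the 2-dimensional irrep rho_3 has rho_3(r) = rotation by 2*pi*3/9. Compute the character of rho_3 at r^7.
chi_{rho_3}(r^7) = 2*cos(2*pi*3*7/9) = -1

Solution. rho_3(r^7) is rotation by angle 2*pi*3*7/9, whose trace is 2*cos(2*pi*3*7/9) = -1.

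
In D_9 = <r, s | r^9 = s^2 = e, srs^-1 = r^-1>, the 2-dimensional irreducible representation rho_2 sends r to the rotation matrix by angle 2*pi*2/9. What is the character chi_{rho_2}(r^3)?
chi_{rho_2}(r^3) = 2*cos(2*pi*2*3/9) = -1

Derivation: rho_2(r^3) is rotation by angle 2*pi*2*3/9, whose trace is 2*cos(2*pi*2*3/9) = -1.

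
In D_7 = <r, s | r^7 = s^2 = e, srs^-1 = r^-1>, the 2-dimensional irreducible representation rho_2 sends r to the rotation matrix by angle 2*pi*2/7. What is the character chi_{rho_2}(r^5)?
chi_{rho_2}(r^5) = 2*cos(2*pi*2*5/7) = -2*cos(pi/7)

Proof sketch: rho_2(r^5) is rotation by angle 2*pi*2*5/7, whose trace is 2*cos(2*pi*2*5/7) = -2*cos(pi/7).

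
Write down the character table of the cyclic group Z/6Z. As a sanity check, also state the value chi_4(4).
Character table of Z/6Z (irreps indexed chi_0,...,chi_5 with chi_k(m) = zeta_6^(k*m), zeta_6 = exp(2*pi*i/6)):
  irrep \ class  {0} (size 1)  {1} (size 1)    {2} (size 1)    {3} (size 1)  {4} (size 1)    {5} (size 1)  
  chi_0          1             1               1               1             1               1             
  chi_1          1             exp(I*pi/3)     exp(2*I*pi/3)   -1            exp(-2*I*pi/3)  exp(-I*pi/3)  
  chi_2          1             exp(2*I*pi/3)   exp(-2*I*pi/3)  1             exp(2*I*pi/3)   exp(-2*I*pi/3)
  chi_3          1             -1              1               -1            1               -1            
  chi_4          1             exp(-2*I*pi/3)  exp(2*I*pi/3)   1             exp(-2*I*pi/3)  exp(2*I*pi/3) 
  chi_5          1             exp(-I*pi/3)    exp(-2*I*pi/3)  -1            exp(2*I*pi/3)   exp(I*pi/3)   

Spot check: chi_4(4) = zeta_6^(4*4) = zeta_6^16 = exp(-2*I*pi/3).

Z/6Z is abelian, so all 6 irreducible complex representations are 1-dimensional. They are given by chi_k(m) = zeta_6^(k*m) for k = 0,...,5. Row orthogonality: sum_m chi_k(m) conj(chi_l(m)) = 6 * [k = l].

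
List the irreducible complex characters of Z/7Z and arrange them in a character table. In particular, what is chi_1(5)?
Character table of Z/7Z (irreps indexed chi_0,...,chi_6 with chi_k(m) = zeta_7^(k*m), zeta_7 = exp(2*pi*i/7)):
  irrep \ class  {0} (size 1)  {1} (size 1)    {2} (size 1)    {3} (size 1)    {4} (size 1)    {5} (size 1)    {6} (size 1)  
  chi_0          1             1               1               1               1               1               1             
  chi_1          1             exp(2*I*pi/7)   exp(4*I*pi/7)   exp(6*I*pi/7)   exp(-6*I*pi/7)  exp(-4*I*pi/7)  exp(-2*I*pi/7)
  chi_2          1             exp(4*I*pi/7)   exp(-6*I*pi/7)  exp(-2*I*pi/7)  exp(2*I*pi/7)   exp(6*I*pi/7)   exp(-4*I*pi/7)
  chi_3          1             exp(6*I*pi/7)   exp(-2*I*pi/7)  exp(4*I*pi/7)   exp(-4*I*pi/7)  exp(2*I*pi/7)   exp(-6*I*pi/7)
  chi_4          1             exp(-6*I*pi/7)  exp(2*I*pi/7)   exp(-4*I*pi/7)  exp(4*I*pi/7)   exp(-2*I*pi/7)  exp(6*I*pi/7) 
  chi_5          1             exp(-4*I*pi/7)  exp(6*I*pi/7)   exp(2*I*pi/7)   exp(-2*I*pi/7)  exp(-6*I*pi/7)  exp(4*I*pi/7) 
  chi_6          1             exp(-2*I*pi/7)  exp(-4*I*pi/7)  exp(-6*I*pi/7)  exp(6*I*pi/7)   exp(4*I*pi/7)   exp(2*I*pi/7) 

Spot check: chi_1(5) = zeta_7^(1*5) = zeta_7^5 = exp(-4*I*pi/7).

Details: Z/7Z is abelian, so all 7 irreducible complex representations are 1-dimensional. They are given by chi_k(m) = zeta_7^(k*m) for k = 0,...,6. Row orthogonality: sum_m chi_k(m) conj(chi_l(m)) = 7 * [k = l].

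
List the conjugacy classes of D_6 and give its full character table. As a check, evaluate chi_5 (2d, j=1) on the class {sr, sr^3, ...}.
Conjugacy classes: {e} of size 1, {r^3} of size 1, {r^1, r^5} of size 2, {r^2, r^4} of size 2, {s, sr^2, ...} of size 3, {sr, sr^3, ...} of size 3.
Character table:
  irrep \ class              {e} (size 1)  {r^3} (size 1)  {r^1, r^5} (size 2)  {r^2, r^4} (size 2)  {s, sr^2, ...} (size 3)  {sr, sr^3, ...} (size 3)
  chi_1 (triv)               1             1               1                    1                    1                        1                       
  chi_2 (sign: r->1, s->-1)  1             1               1                    1                    -1                       -1                      
  chi_3 (r->-1, s->1)        1             -1              -1                   1                    1                        -1                      
  chi_4 (r->-1, s->-1)       1             -1              -1                   1                    -1                       1                       
  chi_5 (2d, j=1)            2             -2              1                    -1                   0                        0                       
  chi_6 (2d, j=2)            2             2               -1                   -1                   0                        0                       

Spot check: chi_5 (2d, j=1) on {sr, sr^3, ...} = 0.

Why: D_6 has order 2*6 = 12 with 6 conjugacy classes, hence 6 irreducibles. Sum of squared dims 1 + 1 + 1 + 1 + 4 + 4 = 12 = |G|. Linear characters come from the abelianisation; the 2-dimensional irreps have character r^k -> 2*cos(2*pi*j*k/6), reflections -> 0.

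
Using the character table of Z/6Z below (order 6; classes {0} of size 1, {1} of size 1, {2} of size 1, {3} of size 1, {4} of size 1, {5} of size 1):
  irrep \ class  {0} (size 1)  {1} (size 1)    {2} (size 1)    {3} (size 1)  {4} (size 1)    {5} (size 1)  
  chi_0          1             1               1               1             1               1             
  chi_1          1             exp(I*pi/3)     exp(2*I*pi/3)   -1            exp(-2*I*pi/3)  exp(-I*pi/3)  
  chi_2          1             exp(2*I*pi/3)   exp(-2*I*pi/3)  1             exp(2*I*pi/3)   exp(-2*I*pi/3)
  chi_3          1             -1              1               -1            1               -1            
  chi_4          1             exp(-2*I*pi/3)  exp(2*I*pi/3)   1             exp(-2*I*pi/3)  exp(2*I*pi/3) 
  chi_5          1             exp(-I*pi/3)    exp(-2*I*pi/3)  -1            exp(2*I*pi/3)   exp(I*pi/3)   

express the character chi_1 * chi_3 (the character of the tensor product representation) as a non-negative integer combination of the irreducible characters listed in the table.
chi_1 tensor chi_3 = chi_4 (all other irreducibles have multiplicity 0).

Argument: The character of a tensor product is the pointwise product (chi_1 * chi_3)(C) = chi_1(C) * chi_3(C):
  {0}: (1)*(1), {1}: (exp(I*pi/3))*(-1), {2}: (exp(2*I*pi/3))*(1), {3}: (-1)*(-1), {4}: (exp(-2*I*pi/3))*(1), {5}: (exp(-I*pi/3))*(-1)
so (chi_1 * chi_3) takes values
  {0} -> 1, {1} -> -exp(I*pi/3), {2} -> exp(2*I*pi/3), {3} -> 1, {4} -> exp(-2*I*pi/3), {5} -> -exp(-I*pi/3).
Now take the inner product of this character with each irreducible chi from the table, <chi_1*chi_3, chi> = (1/6) sum_C |C| (chi_1*chi_3)(C) conj(chi(C)):
  <chi_1*chi_3, chi_0> = (1/6)[1*(1)*conj(1) + 1*(-exp(I*pi/3))*conj(1) + 1*(exp(2*I*pi/3))*conj(1) + 1*(1)*conj(1) + 1*(exp(-2*I*pi/3))*conj(1) + 1*(-exp(-I*pi/3))*conj(1)]
      = (1/6)[(1) + (-exp(I*pi/3)) + (exp(2*I*pi/3)) + (1) + (exp(-2*I*pi/3)) + (-exp(-I*pi/3))] = 0/6 = 0
  <chi_1*chi_3, chi_1> = (1/6)[1*(1)*conj(1) + 1*(-exp(I*pi/3))*conj(exp(I*pi/3)) + 1*(exp(2*I*pi/3))*conj(exp(2*I*pi/3)) + 1*(1)*conj(-1) + 1*(exp(-2*I*pi/3))*conj(exp(-2*I*pi/3)) + 1*(-exp(-I*pi/3))*conj(exp(-I*pi/3))]
      = (1/6)[(1) + (-1) + (1) + (-1) + (1) + (-1)] = 0/6 = 0
  <chi_1*chi_3, chi_2> = (1/6)[1*(1)*conj(1) + 1*(-exp(I*pi/3))*conj(exp(2*I*pi/3)) + 1*(exp(2*I*pi/3))*conj(exp(-2*I*pi/3)) + 1*(1)*conj(1) + 1*(exp(-2*I*pi/3))*conj(exp(2*I*pi/3)) + 1*(-exp(-I*pi/3))*conj(exp(-2*I*pi/3))]
      = (1/6)[(1) + (-exp(-I*pi/3)) + (exp(-2*I*pi/3)) + (1) + (exp(2*I*pi/3)) + (-exp(I*pi/3))] = 0/6 = 0
  <chi_1*chi_3, chi_3> = (1/6)[1*(1)*conj(1) + 1*(-exp(I*pi/3))*conj(-1) + 1*(exp(2*I*pi/3))*conj(1) + 1*(1)*conj(-1) + 1*(exp(-2*I*pi/3))*conj(1) + 1*(-exp(-I*pi/3))*conj(-1)]
      = (1/6)[(1) + (exp(I*pi/3)) + (exp(2*I*pi/3)) + (-1) + (exp(-2*I*pi/3)) + (exp(-I*pi/3))] = 0/6 = 0
  <chi_1*chi_3, chi_4> = (1/6)[1*(1)*conj(1) + 1*(-exp(I*pi/3))*conj(exp(-2*I*pi/3)) + 1*(exp(2*I*pi/3))*conj(exp(2*I*pi/3)) + 1*(1)*conj(1) + 1*(exp(-2*I*pi/3))*conj(exp(-2*I*pi/3)) + 1*(-exp(-I*pi/3))*conj(exp(2*I*pi/3))]
      = (1/6)[(1) + (1) + (1) + (1) + (1) + (1)] = 6/6 = 1
  <chi_1*chi_3, chi_5> = (1/6)[1*(1)*conj(1) + 1*(-exp(I*pi/3))*conj(exp(-I*pi/3)) + 1*(exp(2*I*pi/3))*conj(exp(-2*I*pi/3)) + 1*(1)*conj(-1) + 1*(exp(-2*I*pi/3))*conj(exp(2*I*pi/3)) + 1*(-exp(-I*pi/3))*conj(exp(I*pi/3))]
      = (1/6)[(1) + (-exp(2*I*pi/3)) + (exp(-2*I*pi/3)) + (-1) + (exp(2*I*pi/3)) + (-exp(-2*I*pi/3))] = 0/6 = 0
(Exp terms are combined using exp(i*s)*conj(exp(i*t)) = exp(i*(s-t)), and sums of them are collapsed using the identity that for every m > 1 the m distinct m-th roots of unity sum to 0, e.g. 1 + exp(2*I*pi/3) + exp(-2*I*pi/3) = 0.)
Hence the multiplicities are chi_4: 1. Dimension check: dim(chi_1)*dim(chi_3) = 1*1 = 1 and sum (mult * dim) = 1*1 = 1.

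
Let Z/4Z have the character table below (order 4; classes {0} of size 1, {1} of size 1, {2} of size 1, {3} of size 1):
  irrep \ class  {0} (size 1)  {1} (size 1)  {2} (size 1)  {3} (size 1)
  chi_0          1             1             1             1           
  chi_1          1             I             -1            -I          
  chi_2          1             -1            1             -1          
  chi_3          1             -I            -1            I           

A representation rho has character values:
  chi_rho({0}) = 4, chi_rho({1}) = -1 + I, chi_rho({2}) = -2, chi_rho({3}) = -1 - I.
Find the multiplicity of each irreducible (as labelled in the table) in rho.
Multiplicities: chi_0: 0, chi_1: 2, chi_2: 1, chi_3: 1.

Details: Use <chi_rho, chi> = (1/|G|) sum_C |C| * chi_rho(C) * conj(chi(C)) with |G| = 4 for each irreducible chi in the table:
  <chi_rho, chi_0> = (1/4)[1*(4)*conj(1) + 1*(-1 + I)*conj(1) + 1*(-2)*conj(1) + 1*(-1 - I)*conj(1)]
      = (1/4)[(4) + (-1 + I) + (-2) + (-1 - I)] = 0/4 = 0
  <chi_rho, chi_1> = (1/4)[1*(4)*conj(1) + 1*(-1 + I)*conj(I) + 1*(-2)*conj(-1) + 1*(-1 - I)*conj(-I)]
      = (1/4)[(4) + (1 + I) + (2) + (1 - I)] = 8/4 = 2
  <chi_rho, chi_2> = (1/4)[1*(4)*conj(1) + 1*(-1 + I)*conj(-1) + 1*(-2)*conj(1) + 1*(-1 - I)*conj(-1)]
      = (1/4)[(4) + (1 - I) + (-2) + (1 + I)] = 4/4 = 1
  <chi_rho, chi_3> = (1/4)[1*(4)*conj(1) + 1*(-1 + I)*conj(-I) + 1*(-2)*conj(-1) + 1*(-1 - I)*conj(I)]
      = (1/4)[(4) + (-1 - I) + (2) + (-1 + I)] = 4/4 = 1
(Exp terms are combined using exp(i*s)*conj(exp(i*t)) = exp(i*(s-t)), and sums of them are collapsed using the identity that for every m > 1 the m distinct m-th roots of unity sum to 0, e.g. 1 + exp(2*I*pi/3) + exp(-2*I*pi/3) = 0.)
Dimension check: dim(rho) = sum (mult * dim) = 0*1 + 2*1 + 1*1 + 1*1 = 4 = chi_rho(e) = 4.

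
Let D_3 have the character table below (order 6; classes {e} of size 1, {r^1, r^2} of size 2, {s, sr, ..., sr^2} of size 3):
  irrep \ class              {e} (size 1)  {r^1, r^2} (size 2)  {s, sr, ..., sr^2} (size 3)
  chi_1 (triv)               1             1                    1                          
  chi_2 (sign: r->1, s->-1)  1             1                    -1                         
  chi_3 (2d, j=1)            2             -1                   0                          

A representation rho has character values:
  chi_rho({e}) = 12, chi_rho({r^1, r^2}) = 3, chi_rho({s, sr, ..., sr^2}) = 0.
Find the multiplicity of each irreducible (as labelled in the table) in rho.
Multiplicities: chi_1: 3, chi_2: 3, chi_3: 3.

Derivation: Use <chi_rho, chi> = (1/|G|) sum_C |C| * chi_rho(C) * conj(chi(C)) with |G| = 6 for each irreducible chi in the table:
  <chi_rho, chi_1> = (1/6)[1*(12)*conj(1) + 2*(3)*conj(1) + 3*(0)*conj(1)]
      = (1/6)[(12) + (6) + (0)] = 18/6 = 3
  <chi_rho, chi_2> = (1/6)[1*(12)*conj(1) + 2*(3)*conj(1) + 3*(0)*conj(-1)]
      = (1/6)[(12) + (6) + (0)] = 18/6 = 3
  <chi_rho, chi_3> = (1/6)[1*(12)*conj(2) + 2*(3)*conj(-1) + 3*(0)*conj(0)]
      = (1/6)[(24) + (-6) + (0)] = 18/6 = 3
Dimension check: dim(rho) = sum (mult * dim) = 3*1 + 3*1 + 3*2 = 12 = chi_rho(e) = 12.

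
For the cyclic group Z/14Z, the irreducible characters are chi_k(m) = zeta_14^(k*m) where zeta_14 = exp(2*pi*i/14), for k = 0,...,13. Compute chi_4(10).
chi_4(10) = zeta_14^40 = exp(-2*I*pi/7)

Why: chi_4(10) = zeta_14^(4*10) = zeta_14^40. Since zeta_14^14 = 1, this equals zeta_14^12 = exp(2*pi*i*12/14) = exp(-2*I*pi/7).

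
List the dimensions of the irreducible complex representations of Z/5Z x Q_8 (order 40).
Dimensions: 1, 1, 1, 1, 1, 1, 1, 1, 1, 1, 1, 1, 1, 1, 1, 1, 1, 1, 1, 1, 2, 2, 2, 2, 2

Details: There are 25 irreducibles (= number of conjugacy classes). Their dimensions d_i satisfy sum d_i^2 = |G| = 40: 1 + 1 + 1 + 1 + 1 + 1 + 1 + 1 + 1 + 1 + 1 + 1 + 1 + 1 + 1 + 1 + 1 + 1 + 1 + 1 + 4 + 4 + 4 + 4 + 4 = 40. (For the product with Z/5Z: each of the 5 1-dim characters of Z/5Z tensors with each irrep of Q_8, giving 5 copies of each Q_8-dimension.)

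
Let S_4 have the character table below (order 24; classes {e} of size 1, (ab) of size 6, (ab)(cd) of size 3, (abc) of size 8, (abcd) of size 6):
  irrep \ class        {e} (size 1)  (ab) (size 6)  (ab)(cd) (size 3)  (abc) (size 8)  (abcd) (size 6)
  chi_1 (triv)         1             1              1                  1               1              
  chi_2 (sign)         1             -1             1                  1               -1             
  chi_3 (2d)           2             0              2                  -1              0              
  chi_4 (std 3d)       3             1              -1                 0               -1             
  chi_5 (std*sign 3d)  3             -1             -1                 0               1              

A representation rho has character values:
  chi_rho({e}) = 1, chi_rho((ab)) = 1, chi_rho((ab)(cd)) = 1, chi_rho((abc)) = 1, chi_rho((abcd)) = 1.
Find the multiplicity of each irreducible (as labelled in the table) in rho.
Multiplicities: chi_1: 1, chi_2: 0, chi_3: 0, chi_4: 0, chi_5: 0.

Use <chi_rho, chi> = (1/|G|) sum_C |C| * chi_rho(C) * conj(chi(C)) with |G| = 24 for each irreducible chi in the table:
  <chi_rho, chi_1> = (1/24)[1*(1)*conj(1) + 6*(1)*conj(1) + 3*(1)*conj(1) + 8*(1)*conj(1) + 6*(1)*conj(1)]
      = (1/24)[(1) + (6) + (3) + (8) + (6)] = 24/24 = 1
  <chi_rho, chi_2> = (1/24)[1*(1)*conj(1) + 6*(1)*conj(-1) + 3*(1)*conj(1) + 8*(1)*conj(1) + 6*(1)*conj(-1)]
      = (1/24)[(1) + (-6) + (3) + (8) + (-6)] = 0/24 = 0
  <chi_rho, chi_3> = (1/24)[1*(1)*conj(2) + 6*(1)*conj(0) + 3*(1)*conj(2) + 8*(1)*conj(-1) + 6*(1)*conj(0)]
      = (1/24)[(2) + (0) + (6) + (-8) + (0)] = 0/24 = 0
  <chi_rho, chi_4> = (1/24)[1*(1)*conj(3) + 6*(1)*conj(1) + 3*(1)*conj(-1) + 8*(1)*conj(0) + 6*(1)*conj(-1)]
      = (1/24)[(3) + (6) + (-3) + (0) + (-6)] = 0/24 = 0
  <chi_rho, chi_5> = (1/24)[1*(1)*conj(3) + 6*(1)*conj(-1) + 3*(1)*conj(-1) + 8*(1)*conj(0) + 6*(1)*conj(1)]
      = (1/24)[(3) + (-6) + (-3) + (0) + (6)] = 0/24 = 0
Dimension check: dim(rho) = sum (mult * dim) = 1*1 + 0*1 + 0*2 + 0*3 + 0*3 = 1 = chi_rho(e) = 1.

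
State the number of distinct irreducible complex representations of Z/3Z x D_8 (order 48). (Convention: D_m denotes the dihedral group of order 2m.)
21

The number of irreducible complex representations of a finite group equals its number of conjugacy classes. For a direct product, #classes(G x H) = #classes(G) * #classes(H). Z/3Z has 3 classes (abelian), D_8 has 7 classes, so 3 * 7 = 21, so Z/3Z x D_8 (order 48) has exactly 21 irreducible complex representations.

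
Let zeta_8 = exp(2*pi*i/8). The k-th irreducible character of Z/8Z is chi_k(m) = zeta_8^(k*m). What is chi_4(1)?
chi_4(1) = zeta_8^4 = -1

Argument: chi_4(1) = zeta_8^(4*1) = zeta_8^4. Since zeta_8^8 = 1, this equals zeta_8^4 = exp(2*pi*i*4/8) = -1.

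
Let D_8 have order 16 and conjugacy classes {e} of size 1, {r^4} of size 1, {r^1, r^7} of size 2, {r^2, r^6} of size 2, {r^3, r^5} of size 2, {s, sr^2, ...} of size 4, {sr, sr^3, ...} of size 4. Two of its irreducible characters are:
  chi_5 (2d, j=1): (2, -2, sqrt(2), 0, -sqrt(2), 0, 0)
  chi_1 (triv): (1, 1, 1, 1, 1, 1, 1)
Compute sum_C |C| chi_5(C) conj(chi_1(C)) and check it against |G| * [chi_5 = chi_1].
Sum = 0; so <chi_5, chi_1> = 0 (distinct irreducibles are orthogonal).

Solution. Compute term by term over conjugacy classes (|C| * chi_5(C) * conj(chi_1(C))):
  1*(2)*conj(1) + 1*(-2)*conj(1) + 2*(sqrt(2))*conj(1) + 2*(0)*conj(1) + 2*(-sqrt(2))*conj(1) + 4*(0)*conj(1) + 4*(0)*conj(1)
  = (2) + (-2) + (2*sqrt(2)) + (0) + (-2*sqrt(2)) + (0) + (0)
  = 0.
Dividing by |G| = 16 gives 0/16 = 0, matching the row-orthogonality relation <chi_5, chi_1> = [chi_5 = chi_1].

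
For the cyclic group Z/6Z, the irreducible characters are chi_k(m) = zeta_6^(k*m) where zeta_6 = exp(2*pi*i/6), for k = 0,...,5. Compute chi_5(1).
chi_5(1) = zeta_6^5 = exp(-I*pi/3)

Details: chi_5(1) = zeta_6^(5*1) = zeta_6^5. Since zeta_6^6 = 1, this equals zeta_6^5 = exp(2*pi*i*5/6) = exp(-I*pi/3).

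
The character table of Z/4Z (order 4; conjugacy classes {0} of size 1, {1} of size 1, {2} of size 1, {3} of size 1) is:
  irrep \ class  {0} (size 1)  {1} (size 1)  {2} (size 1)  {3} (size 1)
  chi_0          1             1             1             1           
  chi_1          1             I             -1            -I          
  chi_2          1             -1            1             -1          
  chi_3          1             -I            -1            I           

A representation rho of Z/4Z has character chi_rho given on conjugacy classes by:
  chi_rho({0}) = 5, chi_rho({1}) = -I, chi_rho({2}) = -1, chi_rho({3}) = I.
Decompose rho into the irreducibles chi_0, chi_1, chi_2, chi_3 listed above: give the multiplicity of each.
Multiplicities: chi_0: 1, chi_1: 1, chi_2: 1, chi_3: 2.

Working: Use <chi_rho, chi> = (1/|G|) sum_C |C| * chi_rho(C) * conj(chi(C)) with |G| = 4 for each irreducible chi in the table:
  <chi_rho, chi_0> = (1/4)[1*(5)*conj(1) + 1*(-I)*conj(1) + 1*(-1)*conj(1) + 1*(I)*conj(1)]
      = (1/4)[(5) + (-I) + (-1) + (I)] = 4/4 = 1
  <chi_rho, chi_1> = (1/4)[1*(5)*conj(1) + 1*(-I)*conj(I) + 1*(-1)*conj(-1) + 1*(I)*conj(-I)]
      = (1/4)[(5) + (-1) + (1) + (-1)] = 4/4 = 1
  <chi_rho, chi_2> = (1/4)[1*(5)*conj(1) + 1*(-I)*conj(-1) + 1*(-1)*conj(1) + 1*(I)*conj(-1)]
      = (1/4)[(5) + (I) + (-1) + (-I)] = 4/4 = 1
  <chi_rho, chi_3> = (1/4)[1*(5)*conj(1) + 1*(-I)*conj(-I) + 1*(-1)*conj(-1) + 1*(I)*conj(I)]
      = (1/4)[(5) + (1) + (1) + (1)] = 8/4 = 2
(Exp terms are combined using exp(i*s)*conj(exp(i*t)) = exp(i*(s-t)), and sums of them are collapsed using the identity that for every m > 1 the m distinct m-th roots of unity sum to 0, e.g. 1 + exp(2*I*pi/3) + exp(-2*I*pi/3) = 0.)
Dimension check: dim(rho) = sum (mult * dim) = 1*1 + 1*1 + 1*1 + 2*1 = 5 = chi_rho(e) = 5.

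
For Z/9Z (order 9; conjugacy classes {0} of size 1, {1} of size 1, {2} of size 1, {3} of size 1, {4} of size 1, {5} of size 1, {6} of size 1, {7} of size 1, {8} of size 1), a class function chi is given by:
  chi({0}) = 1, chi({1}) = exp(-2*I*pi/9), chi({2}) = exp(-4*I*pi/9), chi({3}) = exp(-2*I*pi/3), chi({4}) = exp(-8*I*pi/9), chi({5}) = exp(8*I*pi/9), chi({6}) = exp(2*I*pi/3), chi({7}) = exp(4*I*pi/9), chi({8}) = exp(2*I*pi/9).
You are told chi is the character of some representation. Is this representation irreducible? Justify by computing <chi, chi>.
Irreducible: <chi, chi> = 1.

<chi, chi> = (1/|G|) sum_C |C| * |chi(C)|^2 = (1/9)[1*|1|^2 + 1*|exp(-2*I*pi/9)|^2 + 1*|exp(-4*I*pi/9)|^2 + 1*|exp(-2*I*pi/3)|^2 + 1*|exp(-8*I*pi/9)|^2 + 1*|exp(8*I*pi/9)|^2 + 1*|exp(2*I*pi/3)|^2 + 1*|exp(4*I*pi/9)|^2 + 1*|exp(2*I*pi/9)|^2]
  = (1/9)[(1) + (1) + (1) + (1) + (1) + (1) + (1) + (1) + (1)] = 9/9 = 1.
(Exp terms are combined using exp(i*s)*conj(exp(i*t)) = exp(i*(s-t)), and sums of them are collapsed using the identity that for every m > 1 the m distinct m-th roots of unity sum to 0, e.g. 1 + exp(2*I*pi/3) + exp(-2*I*pi/3) = 0.)
A character is irreducible iff <chi, chi> = 1, so this representation is irreducible.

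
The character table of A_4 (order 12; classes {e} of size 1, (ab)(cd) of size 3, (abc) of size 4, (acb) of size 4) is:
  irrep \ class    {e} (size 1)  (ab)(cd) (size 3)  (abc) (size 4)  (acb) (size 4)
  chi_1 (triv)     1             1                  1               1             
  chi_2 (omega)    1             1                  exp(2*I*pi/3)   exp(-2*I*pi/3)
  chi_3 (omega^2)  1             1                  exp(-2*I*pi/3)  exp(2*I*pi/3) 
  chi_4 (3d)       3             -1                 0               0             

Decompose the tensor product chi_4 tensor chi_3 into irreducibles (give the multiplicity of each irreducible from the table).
chi_4 tensor chi_3 = chi_4 (all other irreducibles have multiplicity 0).

Proof sketch: The character of a tensor product is the pointwise product (chi_4 * chi_3)(C) = chi_4(C) * chi_3(C):
  {e}: (3)*(1), (ab)(cd): (-1)*(1), (abc): (0)*(exp(-2*I*pi/3)), (acb): (0)*(exp(2*I*pi/3))
so (chi_4 * chi_3) takes values
  {e} -> 3, (ab)(cd) -> -1, (abc) -> 0, (acb) -> 0.
Now take the inner product of this character with each irreducible chi from the table, <chi_4*chi_3, chi> = (1/12) sum_C |C| (chi_4*chi_3)(C) conj(chi(C)):
  <chi_4*chi_3, chi_1> = (1/12)[1*(3)*conj(1) + 3*(-1)*conj(1) + 4*(0)*conj(1) + 4*(0)*conj(1)]
      = (1/12)[(3) + (-3) + (0) + (0)] = 0/12 = 0
  <chi_4*chi_3, chi_2> = (1/12)[1*(3)*conj(1) + 3*(-1)*conj(1) + 4*(0)*conj(exp(2*I*pi/3)) + 4*(0)*conj(exp(-2*I*pi/3))]
      = (1/12)[(3) + (-3) + (0) + (0)] = 0/12 = 0
  <chi_4*chi_3, chi_3> = (1/12)[1*(3)*conj(1) + 3*(-1)*conj(1) + 4*(0)*conj(exp(-2*I*pi/3)) + 4*(0)*conj(exp(2*I*pi/3))]
      = (1/12)[(3) + (-3) + (0) + (0)] = 0/12 = 0
  <chi_4*chi_3, chi_4> = (1/12)[1*(3)*conj(3) + 3*(-1)*conj(-1) + 4*(0)*conj(0) + 4*(0)*conj(0)]
      = (1/12)[(9) + (3) + (0) + (0)] = 12/12 = 1
(Exp terms are combined using exp(i*s)*conj(exp(i*t)) = exp(i*(s-t)), and sums of them are collapsed using the identity that for every m > 1 the m distinct m-th roots of unity sum to 0, e.g. 1 + exp(2*I*pi/3) + exp(-2*I*pi/3) = 0.)
Hence the multiplicities are chi_4: 1. Dimension check: dim(chi_4)*dim(chi_3) = 3*1 = 3 and sum (mult * dim) = 1*3 = 3.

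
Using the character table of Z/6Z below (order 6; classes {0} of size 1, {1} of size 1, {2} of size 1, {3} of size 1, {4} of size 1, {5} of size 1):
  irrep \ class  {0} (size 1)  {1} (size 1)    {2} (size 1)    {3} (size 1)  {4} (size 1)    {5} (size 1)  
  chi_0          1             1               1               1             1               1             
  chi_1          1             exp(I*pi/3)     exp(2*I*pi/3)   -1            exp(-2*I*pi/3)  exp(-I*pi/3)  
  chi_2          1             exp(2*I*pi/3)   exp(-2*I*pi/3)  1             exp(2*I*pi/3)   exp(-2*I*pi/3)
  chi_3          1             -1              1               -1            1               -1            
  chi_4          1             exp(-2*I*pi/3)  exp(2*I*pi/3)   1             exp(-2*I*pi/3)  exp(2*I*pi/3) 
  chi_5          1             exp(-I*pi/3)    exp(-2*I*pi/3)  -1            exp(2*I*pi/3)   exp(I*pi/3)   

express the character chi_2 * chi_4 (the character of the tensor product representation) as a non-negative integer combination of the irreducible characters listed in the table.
chi_2 tensor chi_4 = chi_0 (all other irreducibles have multiplicity 0).

Derivation: The character of a tensor product is the pointwise product (chi_2 * chi_4)(C) = chi_2(C) * chi_4(C):
  {0}: (1)*(1), {1}: (exp(2*I*pi/3))*(exp(-2*I*pi/3)), {2}: (exp(-2*I*pi/3))*(exp(2*I*pi/3)), {3}: (1)*(1), {4}: (exp(2*I*pi/3))*(exp(-2*I*pi/3)), {5}: (exp(-2*I*pi/3))*(exp(2*I*pi/3))
so (chi_2 * chi_4) takes values
  {0} -> 1, {1} -> 1, {2} -> 1, {3} -> 1, {4} -> 1, {5} -> 1.
Now take the inner product of this character with each irreducible chi from the table, <chi_2*chi_4, chi> = (1/6) sum_C |C| (chi_2*chi_4)(C) conj(chi(C)):
  <chi_2*chi_4, chi_0> = (1/6)[1*(1)*conj(1) + 1*(1)*conj(1) + 1*(1)*conj(1) + 1*(1)*conj(1) + 1*(1)*conj(1) + 1*(1)*conj(1)]
      = (1/6)[(1) + (1) + (1) + (1) + (1) + (1)] = 6/6 = 1
  <chi_2*chi_4, chi_1> = (1/6)[1*(1)*conj(1) + 1*(1)*conj(exp(I*pi/3)) + 1*(1)*conj(exp(2*I*pi/3)) + 1*(1)*conj(-1) + 1*(1)*conj(exp(-2*I*pi/3)) + 1*(1)*conj(exp(-I*pi/3))]
      = (1/6)[(1) + (exp(-I*pi/3)) + (exp(-2*I*pi/3)) + (-1) + (exp(2*I*pi/3)) + (exp(I*pi/3))] = 0/6 = 0
  <chi_2*chi_4, chi_2> = (1/6)[1*(1)*conj(1) + 1*(1)*conj(exp(2*I*pi/3)) + 1*(1)*conj(exp(-2*I*pi/3)) + 1*(1)*conj(1) + 1*(1)*conj(exp(2*I*pi/3)) + 1*(1)*conj(exp(-2*I*pi/3))]
      = (1/6)[(1) + (exp(-2*I*pi/3)) + (exp(2*I*pi/3)) + (1) + (exp(-2*I*pi/3)) + (exp(2*I*pi/3))] = 0/6 = 0
  <chi_2*chi_4, chi_3> = (1/6)[1*(1)*conj(1) + 1*(1)*conj(-1) + 1*(1)*conj(1) + 1*(1)*conj(-1) + 1*(1)*conj(1) + 1*(1)*conj(-1)]
      = (1/6)[(1) + (-1) + (1) + (-1) + (1) + (-1)] = 0/6 = 0
  <chi_2*chi_4, chi_4> = (1/6)[1*(1)*conj(1) + 1*(1)*conj(exp(-2*I*pi/3)) + 1*(1)*conj(exp(2*I*pi/3)) + 1*(1)*conj(1) + 1*(1)*conj(exp(-2*I*pi/3)) + 1*(1)*conj(exp(2*I*pi/3))]
      = (1/6)[(1) + (exp(2*I*pi/3)) + (exp(-2*I*pi/3)) + (1) + (exp(2*I*pi/3)) + (exp(-2*I*pi/3))] = 0/6 = 0
  <chi_2*chi_4, chi_5> = (1/6)[1*(1)*conj(1) + 1*(1)*conj(exp(-I*pi/3)) + 1*(1)*conj(exp(-2*I*pi/3)) + 1*(1)*conj(-1) + 1*(1)*conj(exp(2*I*pi/3)) + 1*(1)*conj(exp(I*pi/3))]
      = (1/6)[(1) + (exp(I*pi/3)) + (exp(2*I*pi/3)) + (-1) + (exp(-2*I*pi/3)) + (exp(-I*pi/3))] = 0/6 = 0
(Exp terms are combined using exp(i*s)*conj(exp(i*t)) = exp(i*(s-t)), and sums of them are collapsed using the identity that for every m > 1 the m distinct m-th roots of unity sum to 0, e.g. 1 + exp(2*I*pi/3) + exp(-2*I*pi/3) = 0.)
Hence the multiplicities are chi_0: 1. Dimension check: dim(chi_2)*dim(chi_4) = 1*1 = 1 and sum (mult * dim) = 1*1 = 1.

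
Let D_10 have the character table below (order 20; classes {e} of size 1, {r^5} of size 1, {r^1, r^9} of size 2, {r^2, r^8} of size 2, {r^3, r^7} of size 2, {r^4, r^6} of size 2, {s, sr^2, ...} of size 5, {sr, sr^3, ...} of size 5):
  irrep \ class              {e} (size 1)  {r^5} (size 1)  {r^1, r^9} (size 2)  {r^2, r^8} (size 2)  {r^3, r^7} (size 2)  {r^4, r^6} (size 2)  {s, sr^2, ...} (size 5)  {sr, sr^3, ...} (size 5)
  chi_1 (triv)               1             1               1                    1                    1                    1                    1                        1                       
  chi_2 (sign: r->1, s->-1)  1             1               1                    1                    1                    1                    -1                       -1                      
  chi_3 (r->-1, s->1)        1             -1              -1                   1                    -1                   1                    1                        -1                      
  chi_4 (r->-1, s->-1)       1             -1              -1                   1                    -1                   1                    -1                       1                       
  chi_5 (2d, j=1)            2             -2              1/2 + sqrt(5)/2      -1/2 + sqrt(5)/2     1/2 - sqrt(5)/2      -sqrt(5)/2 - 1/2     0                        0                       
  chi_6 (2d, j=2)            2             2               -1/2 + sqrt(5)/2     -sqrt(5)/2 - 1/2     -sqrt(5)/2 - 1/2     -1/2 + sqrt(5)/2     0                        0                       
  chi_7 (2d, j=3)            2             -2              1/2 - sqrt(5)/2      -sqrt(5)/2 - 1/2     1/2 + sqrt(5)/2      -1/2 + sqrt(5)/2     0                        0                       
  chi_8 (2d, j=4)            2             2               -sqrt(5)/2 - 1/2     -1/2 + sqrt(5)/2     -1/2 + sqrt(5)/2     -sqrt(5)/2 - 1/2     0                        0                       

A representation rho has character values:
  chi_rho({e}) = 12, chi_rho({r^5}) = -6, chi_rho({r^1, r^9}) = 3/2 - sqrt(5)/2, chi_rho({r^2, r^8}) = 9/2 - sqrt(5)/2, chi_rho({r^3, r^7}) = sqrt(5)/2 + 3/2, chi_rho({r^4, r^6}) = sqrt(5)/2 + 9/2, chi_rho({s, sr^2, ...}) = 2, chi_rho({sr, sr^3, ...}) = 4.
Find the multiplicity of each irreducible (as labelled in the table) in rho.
Multiplicities: chi_1: 3, chi_2: 0, chi_3: 1, chi_4: 2, chi_5: 1, chi_6: 0, chi_7: 2, chi_8: 0.

Argument: Use <chi_rho, chi> = (1/|G|) sum_C |C| * chi_rho(C) * conj(chi(C)) with |G| = 20 for each irreducible chi in the table:
  <chi_rho, chi_1> = (1/20)[1*(12)*conj(1) + 1*(-6)*conj(1) + 2*(3/2 - sqrt(5)/2)*conj(1) + 2*(9/2 - sqrt(5)/2)*conj(1) + 2*(sqrt(5)/2 + 3/2)*conj(1) + 2*(sqrt(5)/2 + 9/2)*conj(1) + 5*(2)*conj(1) + 5*(4)*conj(1)]
      = (1/20)[(12) + (-6) + (3 - sqrt(5)) + (9 - sqrt(5)) + (sqrt(5) + 3) + (sqrt(5) + 9) + (10) + (20)] = 60/20 = 3
  <chi_rho, chi_2> = (1/20)[1*(12)*conj(1) + 1*(-6)*conj(1) + 2*(3/2 - sqrt(5)/2)*conj(1) + 2*(9/2 - sqrt(5)/2)*conj(1) + 2*(sqrt(5)/2 + 3/2)*conj(1) + 2*(sqrt(5)/2 + 9/2)*conj(1) + 5*(2)*conj(-1) + 5*(4)*conj(-1)]
      = (1/20)[(12) + (-6) + (3 - sqrt(5)) + (9 - sqrt(5)) + (sqrt(5) + 3) + (sqrt(5) + 9) + (-10) + (-20)] = 0/20 = 0
  <chi_rho, chi_3> = (1/20)[1*(12)*conj(1) + 1*(-6)*conj(-1) + 2*(3/2 - sqrt(5)/2)*conj(-1) + 2*(9/2 - sqrt(5)/2)*conj(1) + 2*(sqrt(5)/2 + 3/2)*conj(-1) + 2*(sqrt(5)/2 + 9/2)*conj(1) + 5*(2)*conj(1) + 5*(4)*conj(-1)]
      = (1/20)[(12) + (6) + (-3 + sqrt(5)) + (9 - sqrt(5)) + (-3 - sqrt(5)) + (sqrt(5) + 9) + (10) + (-20)] = 20/20 = 1
  <chi_rho, chi_4> = (1/20)[1*(12)*conj(1) + 1*(-6)*conj(-1) + 2*(3/2 - sqrt(5)/2)*conj(-1) + 2*(9/2 - sqrt(5)/2)*conj(1) + 2*(sqrt(5)/2 + 3/2)*conj(-1) + 2*(sqrt(5)/2 + 9/2)*conj(1) + 5*(2)*conj(-1) + 5*(4)*conj(1)]
      = (1/20)[(12) + (6) + (-3 + sqrt(5)) + (9 - sqrt(5)) + (-3 - sqrt(5)) + (sqrt(5) + 9) + (-10) + (20)] = 40/20 = 2
  <chi_rho, chi_5> = (1/20)[1*(12)*conj(2) + 1*(-6)*conj(-2) + 2*(3/2 - sqrt(5)/2)*conj(1/2 + sqrt(5)/2) + 2*(9/2 - sqrt(5)/2)*conj(-1/2 + sqrt(5)/2) + 2*(sqrt(5)/2 + 3/2)*conj(1/2 - sqrt(5)/2) + 2*(sqrt(5)/2 + 9/2)*conj(-sqrt(5)/2 - 1/2) + 5*(2)*conj(0) + 5*(4)*conj(0)]
      = (1/20)[(24) + (12) + (-1 + sqrt(5)) + (-7 + 5*sqrt(5)) + (-sqrt(5) - 1) + (-5*sqrt(5) - 7) + (0) + (0)] = 20/20 = 1
  <chi_rho, chi_6> = (1/20)[1*(12)*conj(2) + 1*(-6)*conj(2) + 2*(3/2 - sqrt(5)/2)*conj(-1/2 + sqrt(5)/2) + 2*(9/2 - sqrt(5)/2)*conj(-sqrt(5)/2 - 1/2) + 2*(sqrt(5)/2 + 3/2)*conj(-sqrt(5)/2 - 1/2) + 2*(sqrt(5)/2 + 9/2)*conj(-1/2 + sqrt(5)/2) + 5*(2)*conj(0) + 5*(4)*conj(0)]
      = (1/20)[(24) + (-12) + (-4 + 2*sqrt(5)) + (-4*sqrt(5) - 2) + (-2*sqrt(5) - 4) + (-2 + 4*sqrt(5)) + (0) + (0)] = 0/20 = 0
  <chi_rho, chi_7> = (1/20)[1*(12)*conj(2) + 1*(-6)*conj(-2) + 2*(3/2 - sqrt(5)/2)*conj(1/2 - sqrt(5)/2) + 2*(9/2 - sqrt(5)/2)*conj(-sqrt(5)/2 - 1/2) + 2*(sqrt(5)/2 + 3/2)*conj(1/2 + sqrt(5)/2) + 2*(sqrt(5)/2 + 9/2)*conj(-1/2 + sqrt(5)/2) + 5*(2)*conj(0) + 5*(4)*conj(0)]
      = (1/20)[(24) + (12) + (4 - 2*sqrt(5)) + (-4*sqrt(5) - 2) + (4 + 2*sqrt(5)) + (-2 + 4*sqrt(5)) + (0) + (0)] = 40/20 = 2
  <chi_rho, chi_8> = (1/20)[1*(12)*conj(2) + 1*(-6)*conj(2) + 2*(3/2 - sqrt(5)/2)*conj(-sqrt(5)/2 - 1/2) + 2*(9/2 - sqrt(5)/2)*conj(-1/2 + sqrt(5)/2) + 2*(sqrt(5)/2 + 3/2)*conj(-1/2 + sqrt(5)/2) + 2*(sqrt(5)/2 + 9/2)*conj(-sqrt(5)/2 - 1/2) + 5*(2)*conj(0) + 5*(4)*conj(0)]
      = (1/20)[(24) + (-12) + (1 - sqrt(5)) + (-7 + 5*sqrt(5)) + (1 + sqrt(5)) + (-5*sqrt(5) - 7) + (0) + (0)] = 0/20 = 0
Dimension check: dim(rho) = sum (mult * dim) = 3*1 + 0*1 + 1*1 + 2*1 + 1*2 + 0*2 + 2*2 + 0*2 = 12 = chi_rho(e) = 12.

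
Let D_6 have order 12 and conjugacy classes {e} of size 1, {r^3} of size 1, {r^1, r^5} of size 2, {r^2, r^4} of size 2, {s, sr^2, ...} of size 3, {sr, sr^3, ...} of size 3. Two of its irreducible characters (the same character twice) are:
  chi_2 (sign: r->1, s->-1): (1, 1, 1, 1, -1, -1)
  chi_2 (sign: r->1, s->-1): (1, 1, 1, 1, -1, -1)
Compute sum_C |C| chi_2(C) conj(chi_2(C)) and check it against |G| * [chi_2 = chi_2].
Sum = 12 = |G| = 12; so <chi_2, chi_2> = 1 (norm-1 confirms irreducibility).

Reasoning: Compute term by term over conjugacy classes (|C| * chi_2(C) * conj(chi_2(C))):
  1*(1)*conj(1) + 1*(1)*conj(1) + 2*(1)*conj(1) + 2*(1)*conj(1) + 3*(-1)*conj(-1) + 3*(-1)*conj(-1)
  = (1) + (1) + (2) + (2) + (3) + (3)
  = 12.
Dividing by |G| = 12 gives 12/12 = 1, matching the row-orthogonality relation <chi_2, chi_2> = [chi_2 = chi_2].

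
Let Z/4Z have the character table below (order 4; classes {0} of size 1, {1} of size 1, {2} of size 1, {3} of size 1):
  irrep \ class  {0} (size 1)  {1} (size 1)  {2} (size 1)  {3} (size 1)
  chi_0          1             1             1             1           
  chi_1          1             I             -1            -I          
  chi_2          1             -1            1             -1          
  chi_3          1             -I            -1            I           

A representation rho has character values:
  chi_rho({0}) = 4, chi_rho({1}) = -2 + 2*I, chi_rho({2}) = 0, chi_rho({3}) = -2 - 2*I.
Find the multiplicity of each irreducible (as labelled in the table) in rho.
Multiplicities: chi_0: 0, chi_1: 2, chi_2: 2, chi_3: 0.

Working: Use <chi_rho, chi> = (1/|G|) sum_C |C| * chi_rho(C) * conj(chi(C)) with |G| = 4 for each irreducible chi in the table:
  <chi_rho, chi_0> = (1/4)[1*(4)*conj(1) + 1*(-2 + 2*I)*conj(1) + 1*(0)*conj(1) + 1*(-2 - 2*I)*conj(1)]
      = (1/4)[(4) + (-2 + 2*I) + (0) + (-2 - 2*I)] = 0/4 = 0
  <chi_rho, chi_1> = (1/4)[1*(4)*conj(1) + 1*(-2 + 2*I)*conj(I) + 1*(0)*conj(-1) + 1*(-2 - 2*I)*conj(-I)]
      = (1/4)[(4) + (2 + 2*I) + (0) + (2 - 2*I)] = 8/4 = 2
  <chi_rho, chi_2> = (1/4)[1*(4)*conj(1) + 1*(-2 + 2*I)*conj(-1) + 1*(0)*conj(1) + 1*(-2 - 2*I)*conj(-1)]
      = (1/4)[(4) + (2 - 2*I) + (0) + (2 + 2*I)] = 8/4 = 2
  <chi_rho, chi_3> = (1/4)[1*(4)*conj(1) + 1*(-2 + 2*I)*conj(-I) + 1*(0)*conj(-1) + 1*(-2 - 2*I)*conj(I)]
      = (1/4)[(4) + (-2 - 2*I) + (0) + (-2 + 2*I)] = 0/4 = 0
(Exp terms are combined using exp(i*s)*conj(exp(i*t)) = exp(i*(s-t)), and sums of them are collapsed using the identity that for every m > 1 the m distinct m-th roots of unity sum to 0, e.g. 1 + exp(2*I*pi/3) + exp(-2*I*pi/3) = 0.)
Dimension check: dim(rho) = sum (mult * dim) = 0*1 + 2*1 + 2*1 + 0*1 = 4 = chi_rho(e) = 4.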